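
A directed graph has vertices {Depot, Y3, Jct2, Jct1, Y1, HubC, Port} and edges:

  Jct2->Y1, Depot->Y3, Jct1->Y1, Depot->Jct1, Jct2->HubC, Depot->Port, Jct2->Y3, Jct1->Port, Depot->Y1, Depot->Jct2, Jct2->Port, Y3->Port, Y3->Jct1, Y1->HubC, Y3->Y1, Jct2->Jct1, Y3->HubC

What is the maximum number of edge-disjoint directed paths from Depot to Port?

Assign every edge capacity 1; by Menger, the answer equals the max flow.
Path Depot→Port (+1); total 1.
Path Depot→Y3→Port (+1); total 2.
Path Depot→Jct2→Port (+1); total 3.
Path Depot→Jct1→Port (+1); total 4.
No residual Depot→Port path; max flow = 4.
Certifying cut of size 4: {Depot→Jct1, Depot→Jct2, Depot→Port, Depot→Y3}.

4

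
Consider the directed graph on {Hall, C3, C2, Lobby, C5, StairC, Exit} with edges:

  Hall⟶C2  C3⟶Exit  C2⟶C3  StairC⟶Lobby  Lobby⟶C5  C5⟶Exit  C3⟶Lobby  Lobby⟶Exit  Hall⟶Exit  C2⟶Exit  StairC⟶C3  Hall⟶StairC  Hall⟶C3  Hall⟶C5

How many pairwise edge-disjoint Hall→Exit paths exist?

Assign every edge capacity 1; by Menger, the answer equals the max flow.
Path Hall→Exit (+1); total 1.
Path Hall→C3→Exit (+1); total 2.
Path Hall→C2→Exit (+1); total 3.
Path Hall→C5→Exit (+1); total 4.
Path Hall→StairC→Lobby→Exit (+1); total 5.
No residual Hall→Exit path; max flow = 5.
Certifying cut of size 5: {Hall→C2, Hall→C3, Hall→C5, Hall→Exit, Hall→StairC}.

5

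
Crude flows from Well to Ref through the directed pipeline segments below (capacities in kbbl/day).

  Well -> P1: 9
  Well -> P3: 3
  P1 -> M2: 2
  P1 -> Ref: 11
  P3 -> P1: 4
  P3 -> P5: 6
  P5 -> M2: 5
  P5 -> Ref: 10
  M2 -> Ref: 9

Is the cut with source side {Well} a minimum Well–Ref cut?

Given cut capacity: 9 + 3 = 12.
Augment Well→P1→Ref: bottleneck 9, flow now 9.
Augment Well→P3→P1→Ref: bottleneck 2, flow now 11.
Augment Well→P3→P5→Ref: bottleneck 1, flow now 12.
No augmenting path remains; maximum flow = 12.
Cut capacity 12 equals the max flow, so it is a minimum cut.

Yes — it is a minimum cut (capacity 12).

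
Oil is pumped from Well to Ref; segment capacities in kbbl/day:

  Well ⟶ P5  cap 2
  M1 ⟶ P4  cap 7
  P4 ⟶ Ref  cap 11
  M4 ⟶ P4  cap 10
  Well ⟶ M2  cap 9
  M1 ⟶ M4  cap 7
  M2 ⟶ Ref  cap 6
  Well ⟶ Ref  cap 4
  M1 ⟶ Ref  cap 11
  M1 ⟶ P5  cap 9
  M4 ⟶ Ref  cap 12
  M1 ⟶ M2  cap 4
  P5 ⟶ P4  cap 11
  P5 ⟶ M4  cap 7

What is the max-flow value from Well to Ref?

12

Augment Well→Ref: bottleneck 4, flow now 4.
Augment Well→M2→Ref: bottleneck 6, flow now 10.
Augment Well→P5→M4→Ref: bottleneck 2, flow now 12.
No augmenting path remains; maximum flow = 12.
In the residual graph, reachable from Well: {Well, M2}.
Min-cut edges: Well→P5 (2), Well→Ref (4), M2→Ref (6); capacity 2 + 4 + 6 = 12.
This cut is saturated, so no flow can exceed 12.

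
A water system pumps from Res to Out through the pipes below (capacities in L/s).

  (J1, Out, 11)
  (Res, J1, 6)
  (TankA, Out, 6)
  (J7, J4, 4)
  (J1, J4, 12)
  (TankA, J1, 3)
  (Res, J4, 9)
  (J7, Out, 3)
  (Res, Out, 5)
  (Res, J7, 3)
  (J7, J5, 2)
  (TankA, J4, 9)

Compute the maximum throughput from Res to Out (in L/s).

14

Augment Res→Out: bottleneck 5, flow now 5.
Augment Res→J7→Out: bottleneck 3, flow now 8.
Augment Res→J1→Out: bottleneck 6, flow now 14.
No augmenting path remains; maximum flow = 14.
In the residual graph, reachable from Res: {Res, J4}.
Min-cut edges: Res→J7 (3), Res→J1 (6), Res→Out (5); capacity 3 + 6 + 5 = 14.
This cut is saturated, so no flow can exceed 14.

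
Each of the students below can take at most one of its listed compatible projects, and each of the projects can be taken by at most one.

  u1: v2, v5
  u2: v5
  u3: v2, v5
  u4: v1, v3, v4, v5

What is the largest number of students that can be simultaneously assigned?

Unit-capacity flow: source→left, listed edges, right→sink; max matching = max flow.
Augmenting path u1→v2 (+1); matched 1.
Augmenting path u2→v5 (+1); matched 2.
Augmenting path u4→v1 (+1); matched 3.
No augmenting path remains; maximum matching = 3.
König certificate: {u4, v2, v5} is a vertex cover of size 3 (every listed pair touches it), so no matching can be larger.

3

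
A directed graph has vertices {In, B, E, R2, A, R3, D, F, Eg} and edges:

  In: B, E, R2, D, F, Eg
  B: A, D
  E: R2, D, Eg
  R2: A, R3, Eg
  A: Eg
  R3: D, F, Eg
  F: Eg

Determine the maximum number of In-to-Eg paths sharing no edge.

5

Assign every edge capacity 1; by Menger, the answer equals the max flow.
Path In→Eg (+1); total 1.
Path In→E→Eg (+1); total 2.
Path In→R2→Eg (+1); total 3.
Path In→F→Eg (+1); total 4.
Path In→B→A→Eg (+1); total 5.
No residual In→Eg path; max flow = 5.
Certifying cut of size 5: {In→B, In→E, In→Eg, In→F, In→R2}.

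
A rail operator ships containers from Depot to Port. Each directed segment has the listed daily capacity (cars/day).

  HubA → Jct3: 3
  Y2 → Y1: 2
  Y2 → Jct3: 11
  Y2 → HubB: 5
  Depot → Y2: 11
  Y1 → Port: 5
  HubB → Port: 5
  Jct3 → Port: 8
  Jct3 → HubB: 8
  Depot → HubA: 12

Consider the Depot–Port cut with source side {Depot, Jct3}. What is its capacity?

39

Edges leaving {Depot, Jct3}: Depot→HubA (12), Depot→Y2 (11), Jct3→HubB (8), Jct3→Port (8).
Cut capacity = 12 + 11 + 8 + 8 = 39.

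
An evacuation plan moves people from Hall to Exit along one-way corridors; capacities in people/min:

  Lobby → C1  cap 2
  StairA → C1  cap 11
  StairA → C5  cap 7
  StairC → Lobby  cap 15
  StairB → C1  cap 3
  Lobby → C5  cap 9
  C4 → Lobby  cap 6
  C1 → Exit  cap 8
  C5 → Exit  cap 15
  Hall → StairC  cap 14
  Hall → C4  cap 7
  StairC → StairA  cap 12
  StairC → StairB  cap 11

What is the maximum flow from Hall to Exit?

20

Augment Hall→StairC→StairA→C5→Exit: bottleneck 7, flow now 7.
Augment Hall→StairC→StairA→C1→Exit: bottleneck 5, flow now 12.
Augment Hall→StairC→StairB→C1→Exit: bottleneck 2, flow now 14.
Augment Hall→C4→Lobby→C5→Exit: bottleneck 6, flow now 20.
No augmenting path remains; maximum flow = 20.
In the residual graph, reachable from Hall: {Hall, C4}.
Min-cut edges: Hall→StairC (14), C4→Lobby (6); capacity 14 + 6 = 20.
This cut is saturated, so no flow can exceed 20.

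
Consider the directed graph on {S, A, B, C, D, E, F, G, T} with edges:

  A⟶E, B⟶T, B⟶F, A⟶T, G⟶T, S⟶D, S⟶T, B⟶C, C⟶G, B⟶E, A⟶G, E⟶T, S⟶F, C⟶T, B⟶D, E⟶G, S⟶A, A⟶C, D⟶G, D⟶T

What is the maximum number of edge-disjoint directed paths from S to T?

3

Assign every edge capacity 1; by Menger, the answer equals the max flow.
Path S→T (+1); total 1.
Path S→A→T (+1); total 2.
Path S→D→T (+1); total 3.
No residual S→T path; max flow = 3.
Certifying cut of size 3: {S→A, S→D, S→T}.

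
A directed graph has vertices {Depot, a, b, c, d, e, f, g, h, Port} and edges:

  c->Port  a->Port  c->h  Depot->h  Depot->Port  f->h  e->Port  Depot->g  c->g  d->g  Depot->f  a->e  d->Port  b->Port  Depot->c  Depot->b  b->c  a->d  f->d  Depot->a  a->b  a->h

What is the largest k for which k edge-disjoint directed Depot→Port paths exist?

5

Assign every edge capacity 1; by Menger, the answer equals the max flow.
Path Depot→Port (+1); total 1.
Path Depot→a→Port (+1); total 2.
Path Depot→b→Port (+1); total 3.
Path Depot→c→Port (+1); total 4.
Path Depot→f→d→Port (+1); total 5.
No residual Depot→Port path; max flow = 5.
Certifying cut of size 5: {Depot→Port, Depot→a, Depot→b, Depot→c, Depot→f}.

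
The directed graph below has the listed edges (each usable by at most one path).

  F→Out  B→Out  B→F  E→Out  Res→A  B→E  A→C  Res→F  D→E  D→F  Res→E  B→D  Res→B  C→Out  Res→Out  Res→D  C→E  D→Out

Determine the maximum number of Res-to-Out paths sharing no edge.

6

Assign every edge capacity 1; by Menger, the answer equals the max flow.
Path Res→Out (+1); total 1.
Path Res→B→Out (+1); total 2.
Path Res→D→Out (+1); total 3.
Path Res→E→Out (+1); total 4.
Path Res→F→Out (+1); total 5.
Path Res→A→C→Out (+1); total 6.
No residual Res→Out path; max flow = 6.
Certifying cut of size 6: {Res→A, Res→B, Res→D, Res→E, Res→F, Res→Out}.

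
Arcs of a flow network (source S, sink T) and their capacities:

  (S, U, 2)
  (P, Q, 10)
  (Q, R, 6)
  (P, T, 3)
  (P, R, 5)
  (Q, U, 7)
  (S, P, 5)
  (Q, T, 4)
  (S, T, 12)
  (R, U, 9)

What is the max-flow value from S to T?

Augment S→T: bottleneck 12, flow now 12.
Augment S→P→T: bottleneck 3, flow now 15.
Augment S→P→Q→T: bottleneck 2, flow now 17.
No augmenting path remains; maximum flow = 17.
In the residual graph, reachable from S: {S, U}.
Min-cut edges: S→P (5), S→T (12); capacity 5 + 12 = 17.
This cut is saturated, so no flow can exceed 17.

17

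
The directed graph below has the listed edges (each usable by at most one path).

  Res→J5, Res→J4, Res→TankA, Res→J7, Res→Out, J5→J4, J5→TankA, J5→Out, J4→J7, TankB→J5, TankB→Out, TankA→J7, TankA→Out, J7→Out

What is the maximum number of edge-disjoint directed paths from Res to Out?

4

Assign every edge capacity 1; by Menger, the answer equals the max flow.
Path Res→Out (+1); total 1.
Path Res→J5→Out (+1); total 2.
Path Res→TankA→Out (+1); total 3.
Path Res→J7→Out (+1); total 4.
No residual Res→Out path; max flow = 4.
Certifying cut of size 4: {J7→Out, Res→J5, Res→Out, Res→TankA}.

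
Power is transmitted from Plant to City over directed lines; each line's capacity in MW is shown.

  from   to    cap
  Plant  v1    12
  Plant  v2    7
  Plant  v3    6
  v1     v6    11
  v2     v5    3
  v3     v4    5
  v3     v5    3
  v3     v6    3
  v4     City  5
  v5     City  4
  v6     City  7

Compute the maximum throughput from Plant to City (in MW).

Augment Plant→v1→v6→City: bottleneck 7, flow now 7.
Augment Plant→v2→v5→City: bottleneck 3, flow now 10.
Augment Plant→v3→v4→City: bottleneck 5, flow now 15.
Augment Plant→v3→v5→City: bottleneck 1, flow now 16.
No augmenting path remains; maximum flow = 16.
In the residual graph, reachable from Plant: {Plant, v1, v2, v6}.
Min-cut edges: Plant→v3 (6), v2→v5 (3), v6→City (7); capacity 6 + 3 + 7 = 16.
This cut is saturated, so no flow can exceed 16.

16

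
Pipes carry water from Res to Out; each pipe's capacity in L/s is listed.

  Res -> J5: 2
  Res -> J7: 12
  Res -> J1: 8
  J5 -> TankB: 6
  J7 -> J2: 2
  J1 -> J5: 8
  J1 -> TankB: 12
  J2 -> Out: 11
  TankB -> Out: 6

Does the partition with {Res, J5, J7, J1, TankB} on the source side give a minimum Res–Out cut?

Yes — it is a minimum cut (capacity 8).

Given cut capacity: 2 + 6 = 8.
Augment Res→J5→TankB→Out: bottleneck 2, flow now 2.
Augment Res→J7→J2→Out: bottleneck 2, flow now 4.
Augment Res→J1→TankB→Out: bottleneck 4, flow now 8.
No augmenting path remains; maximum flow = 8.
Cut capacity 8 equals the max flow, so it is a minimum cut.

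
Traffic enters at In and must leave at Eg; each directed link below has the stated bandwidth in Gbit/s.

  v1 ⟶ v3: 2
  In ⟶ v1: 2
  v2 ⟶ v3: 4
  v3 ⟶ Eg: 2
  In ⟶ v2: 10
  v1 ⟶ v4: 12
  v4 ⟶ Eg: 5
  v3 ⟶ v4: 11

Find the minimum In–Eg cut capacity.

Augment In→v1→v3→Eg: bottleneck 2, flow now 2.
Augment In→v2→v3→v4→Eg: bottleneck 4, flow now 6.
No augmenting path remains; maximum flow = 6.
By max-flow min-cut, the minimum cut capacity equals the max flow.
In the residual graph, reachable from In: {In, v2}.
Min-cut edges: In→v1 (2), v2→v3 (4); capacity 2 + 4 = 6.

6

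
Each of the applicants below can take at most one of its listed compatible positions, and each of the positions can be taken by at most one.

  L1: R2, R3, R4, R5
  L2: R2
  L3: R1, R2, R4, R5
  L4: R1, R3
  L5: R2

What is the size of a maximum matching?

4

Unit-capacity flow: source→left, listed edges, right→sink; max matching = max flow.
Augmenting path L1→R2 (+1); matched 1.
Augmenting path L3→R1 (+1); matched 2.
Augmenting path L4→R3 (+1); matched 3.
Augmenting path L2→R2→L1→R4 (+1); matched 4.
No augmenting path remains; maximum matching = 4.
König certificate: {L1, L3, L4, R2} is a vertex cover of size 4 (every listed pair touches it), so no matching can be larger.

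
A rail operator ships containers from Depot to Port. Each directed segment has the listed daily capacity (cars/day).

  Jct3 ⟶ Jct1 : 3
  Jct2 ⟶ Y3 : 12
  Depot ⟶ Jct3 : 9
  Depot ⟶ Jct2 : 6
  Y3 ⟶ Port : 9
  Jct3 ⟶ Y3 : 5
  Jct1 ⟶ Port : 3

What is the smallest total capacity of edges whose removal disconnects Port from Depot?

12

Augment Depot→Jct2→Y3→Port: bottleneck 6, flow now 6.
Augment Depot→Jct3→Y3→Port: bottleneck 3, flow now 9.
Augment Depot→Jct3→Jct1→Port: bottleneck 3, flow now 12.
No augmenting path remains; maximum flow = 12.
By max-flow min-cut, the minimum cut capacity equals the max flow.
In the residual graph, reachable from Depot: {Depot, Jct2, Jct3, Y3}.
Min-cut edges: Jct3→Jct1 (3), Y3→Port (9); capacity 3 + 9 = 12.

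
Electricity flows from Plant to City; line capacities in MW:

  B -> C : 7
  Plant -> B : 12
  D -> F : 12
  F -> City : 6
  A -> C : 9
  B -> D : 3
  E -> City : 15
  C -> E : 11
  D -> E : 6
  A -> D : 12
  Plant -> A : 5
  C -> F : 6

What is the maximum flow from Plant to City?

Augment Plant→A→C→E→City: bottleneck 5, flow now 5.
Augment Plant→B→C→E→City: bottleneck 6, flow now 11.
Augment Plant→B→C→F→City: bottleneck 1, flow now 12.
Augment Plant→B→D→E→City: bottleneck 3, flow now 15.
No augmenting path remains; maximum flow = 15.
In the residual graph, reachable from Plant: {Plant, B}.
Min-cut edges: Plant→A (5), B→C (7), B→D (3); capacity 5 + 7 + 3 = 15.
This cut is saturated, so no flow can exceed 15.

15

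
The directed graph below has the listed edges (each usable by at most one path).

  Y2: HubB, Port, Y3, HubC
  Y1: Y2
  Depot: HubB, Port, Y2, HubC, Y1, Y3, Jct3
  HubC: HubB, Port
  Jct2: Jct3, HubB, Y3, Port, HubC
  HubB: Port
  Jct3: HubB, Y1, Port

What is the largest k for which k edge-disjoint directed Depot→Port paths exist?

Assign every edge capacity 1; by Menger, the answer equals the max flow.
Path Depot→Port (+1); total 1.
Path Depot→Y2→Port (+1); total 2.
Path Depot→HubC→Port (+1); total 3.
Path Depot→Jct3→Port (+1); total 4.
Path Depot→HubB→Port (+1); total 5.
No residual Depot→Port path; max flow = 5.
Certifying cut of size 5: {Depot→Jct3, Depot→Port, HubB→Port, HubC→Port, Y2→Port}.

5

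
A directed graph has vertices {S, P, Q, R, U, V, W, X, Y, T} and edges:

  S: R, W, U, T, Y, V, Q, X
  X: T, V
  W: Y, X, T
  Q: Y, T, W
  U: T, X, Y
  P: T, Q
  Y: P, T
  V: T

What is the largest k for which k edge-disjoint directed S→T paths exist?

7

Assign every edge capacity 1; by Menger, the answer equals the max flow.
Path S→T (+1); total 1.
Path S→Q→T (+1); total 2.
Path S→U→T (+1); total 3.
Path S→V→T (+1); total 4.
Path S→W→T (+1); total 5.
Path S→X→T (+1); total 6.
Path S→Y→T (+1); total 7.
No residual S→T path; max flow = 7.
Certifying cut of size 7: {S→Q, S→T, S→U, S→V, S→W, S→X, S→Y}.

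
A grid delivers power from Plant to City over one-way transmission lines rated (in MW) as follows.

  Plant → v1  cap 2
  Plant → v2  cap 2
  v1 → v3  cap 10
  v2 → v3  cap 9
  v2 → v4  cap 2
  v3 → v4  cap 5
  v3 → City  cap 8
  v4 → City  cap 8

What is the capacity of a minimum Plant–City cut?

Augment Plant→v1→v3→City: bottleneck 2, flow now 2.
Augment Plant→v2→v3→City: bottleneck 2, flow now 4.
No augmenting path remains; maximum flow = 4.
By max-flow min-cut, the minimum cut capacity equals the max flow.
In the residual graph, reachable from Plant: {Plant}.
Min-cut edges: Plant→v1 (2), Plant→v2 (2); capacity 2 + 2 = 4.

4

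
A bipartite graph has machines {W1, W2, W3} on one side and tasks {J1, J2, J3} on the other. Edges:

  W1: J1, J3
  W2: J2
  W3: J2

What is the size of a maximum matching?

Unit-capacity flow: source→left, listed edges, right→sink; max matching = max flow.
Augmenting path W1→J1 (+1); matched 1.
Augmenting path W2→J2 (+1); matched 2.
No augmenting path remains; maximum matching = 2.
König certificate: {W1, J2} is a vertex cover of size 2 (every listed pair touches it), so no matching can be larger.

2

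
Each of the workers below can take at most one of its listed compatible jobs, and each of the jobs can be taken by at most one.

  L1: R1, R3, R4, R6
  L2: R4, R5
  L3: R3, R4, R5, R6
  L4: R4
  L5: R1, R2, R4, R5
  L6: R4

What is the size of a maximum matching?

Unit-capacity flow: source→left, listed edges, right→sink; max matching = max flow.
Augmenting path L1→R1 (+1); matched 1.
Augmenting path L2→R4 (+1); matched 2.
Augmenting path L3→R3 (+1); matched 3.
Augmenting path L5→R2 (+1); matched 4.
Augmenting path L4→R4→L2→R5 (+1); matched 5.
No augmenting path remains; maximum matching = 5.
König certificate: {L1, L2, L3, L5, R4} is a vertex cover of size 5 (every listed pair touches it), so no matching can be larger.

5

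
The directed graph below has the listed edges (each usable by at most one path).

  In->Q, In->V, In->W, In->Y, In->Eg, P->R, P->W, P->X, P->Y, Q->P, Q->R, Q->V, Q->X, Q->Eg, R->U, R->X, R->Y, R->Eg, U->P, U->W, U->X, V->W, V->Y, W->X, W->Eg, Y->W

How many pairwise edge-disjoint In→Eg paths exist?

3

Assign every edge capacity 1; by Menger, the answer equals the max flow.
Path In→Eg (+1); total 1.
Path In→Q→Eg (+1); total 2.
Path In→W→Eg (+1); total 3.
No residual In→Eg path; max flow = 3.
Certifying cut of size 3: {In→Eg, In→Q, W→Eg}.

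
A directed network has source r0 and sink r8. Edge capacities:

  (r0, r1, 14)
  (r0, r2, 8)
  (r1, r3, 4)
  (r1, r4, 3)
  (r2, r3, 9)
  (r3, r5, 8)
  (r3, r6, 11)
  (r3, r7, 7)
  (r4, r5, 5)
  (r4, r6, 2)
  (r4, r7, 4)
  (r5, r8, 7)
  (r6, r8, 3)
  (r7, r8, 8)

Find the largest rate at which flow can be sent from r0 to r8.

15

Augment r0→r1→r3→r5→r8: bottleneck 4, flow now 4.
Augment r0→r1→r4→r5→r8: bottleneck 3, flow now 7.
Augment r0→r2→r3→r6→r8: bottleneck 3, flow now 10.
Augment r0→r2→r3→r7→r8: bottleneck 5, flow now 15.
No augmenting path remains; maximum flow = 15.
In the residual graph, reachable from r0: {r0, r1}.
Min-cut edges: r0→r2 (8), r1→r3 (4), r1→r4 (3); capacity 8 + 4 + 3 = 15.
This cut is saturated, so no flow can exceed 15.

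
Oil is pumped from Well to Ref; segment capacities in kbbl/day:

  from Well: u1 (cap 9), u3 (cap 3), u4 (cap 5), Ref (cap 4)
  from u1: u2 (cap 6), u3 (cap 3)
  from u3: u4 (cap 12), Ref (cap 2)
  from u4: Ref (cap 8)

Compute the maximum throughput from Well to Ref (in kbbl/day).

Augment Well→Ref: bottleneck 4, flow now 4.
Augment Well→u3→Ref: bottleneck 2, flow now 6.
Augment Well→u4→Ref: bottleneck 5, flow now 11.
Augment Well→u3→u4→Ref: bottleneck 1, flow now 12.
Augment Well→u1→u3→u4→Ref: bottleneck 2, flow now 14.
No augmenting path remains; maximum flow = 14.
In the residual graph, reachable from Well: {Well, u1, u2, u3, u4}.
Min-cut edges: Well→Ref (4), u3→Ref (2), u4→Ref (8); capacity 4 + 2 + 8 = 14.
This cut is saturated, so no flow can exceed 14.

14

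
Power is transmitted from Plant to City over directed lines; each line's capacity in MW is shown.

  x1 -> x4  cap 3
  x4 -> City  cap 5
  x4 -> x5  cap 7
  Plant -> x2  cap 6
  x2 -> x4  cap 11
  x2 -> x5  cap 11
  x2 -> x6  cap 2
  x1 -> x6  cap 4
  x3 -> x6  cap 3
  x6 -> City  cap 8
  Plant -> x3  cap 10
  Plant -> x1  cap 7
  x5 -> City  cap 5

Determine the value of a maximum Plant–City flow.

16

Augment Plant→x1→x4→City: bottleneck 3, flow now 3.
Augment Plant→x1→x6→City: bottleneck 4, flow now 7.
Augment Plant→x2→x4→City: bottleneck 2, flow now 9.
Augment Plant→x2→x5→City: bottleneck 4, flow now 13.
Augment Plant→x3→x6→City: bottleneck 3, flow now 16.
No augmenting path remains; maximum flow = 16.
In the residual graph, reachable from Plant: {Plant, x3}.
Min-cut edges: Plant→x1 (7), Plant→x2 (6), x3→x6 (3); capacity 7 + 6 + 3 = 16.
This cut is saturated, so no flow can exceed 16.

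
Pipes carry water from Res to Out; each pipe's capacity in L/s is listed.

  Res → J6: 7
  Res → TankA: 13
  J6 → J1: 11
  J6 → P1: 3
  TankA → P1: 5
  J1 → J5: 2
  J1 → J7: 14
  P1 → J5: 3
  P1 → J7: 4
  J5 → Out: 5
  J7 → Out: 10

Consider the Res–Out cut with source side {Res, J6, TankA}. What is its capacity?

Edges leaving {Res, J6, TankA}: J6→J1 (11), J6→P1 (3), TankA→P1 (5).
Cut capacity = 11 + 3 + 5 = 19.

19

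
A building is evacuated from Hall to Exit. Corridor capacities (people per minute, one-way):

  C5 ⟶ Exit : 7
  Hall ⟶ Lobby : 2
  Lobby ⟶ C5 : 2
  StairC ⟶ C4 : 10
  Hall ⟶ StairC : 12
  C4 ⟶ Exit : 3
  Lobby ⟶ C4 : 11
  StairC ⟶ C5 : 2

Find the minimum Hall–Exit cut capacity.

Augment Hall→Lobby→C5→Exit: bottleneck 2, flow now 2.
Augment Hall→StairC→C5→Exit: bottleneck 2, flow now 4.
Augment Hall→StairC→C4→Exit: bottleneck 3, flow now 7.
No augmenting path remains; maximum flow = 7.
By max-flow min-cut, the minimum cut capacity equals the max flow.
In the residual graph, reachable from Hall: {Hall, StairC, C4}.
Min-cut edges: Hall→Lobby (2), StairC→C5 (2), C4→Exit (3); capacity 2 + 2 + 3 = 7.

7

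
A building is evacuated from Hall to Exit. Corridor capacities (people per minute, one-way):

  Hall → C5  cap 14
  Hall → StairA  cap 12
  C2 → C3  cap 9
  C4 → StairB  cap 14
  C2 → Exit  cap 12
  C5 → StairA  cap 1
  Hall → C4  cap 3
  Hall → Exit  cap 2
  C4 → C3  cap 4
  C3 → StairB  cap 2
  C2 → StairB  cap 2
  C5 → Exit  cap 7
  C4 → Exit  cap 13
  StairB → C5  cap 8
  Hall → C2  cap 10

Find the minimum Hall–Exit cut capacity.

Augment Hall→Exit: bottleneck 2, flow now 2.
Augment Hall→C4→Exit: bottleneck 3, flow now 5.
Augment Hall→C2→Exit: bottleneck 10, flow now 15.
Augment Hall→C5→Exit: bottleneck 7, flow now 22.
No augmenting path remains; maximum flow = 22.
By max-flow min-cut, the minimum cut capacity equals the max flow.
In the residual graph, reachable from Hall: {Hall, StairA, C5}.
Min-cut edges: Hall→C4 (3), Hall→C2 (10), Hall→Exit (2), C5→Exit (7); capacity 3 + 10 + 2 + 7 = 22.

22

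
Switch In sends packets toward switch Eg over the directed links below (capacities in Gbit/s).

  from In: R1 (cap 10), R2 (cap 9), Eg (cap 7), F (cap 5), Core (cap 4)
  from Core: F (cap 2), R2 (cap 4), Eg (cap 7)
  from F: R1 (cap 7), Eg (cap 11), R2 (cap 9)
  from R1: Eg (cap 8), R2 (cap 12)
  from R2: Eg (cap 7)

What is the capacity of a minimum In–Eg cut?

31

Augment In→Eg: bottleneck 7, flow now 7.
Augment In→Core→Eg: bottleneck 4, flow now 11.
Augment In→F→Eg: bottleneck 5, flow now 16.
Augment In→R1→Eg: bottleneck 8, flow now 24.
Augment In→R2→Eg: bottleneck 7, flow now 31.
No augmenting path remains; maximum flow = 31.
By max-flow min-cut, the minimum cut capacity equals the max flow.
In the residual graph, reachable from In: {In, R1, R2}.
Min-cut edges: In→Core (4), In→F (5), In→Eg (7), R1→Eg (8), R2→Eg (7); capacity 4 + 5 + 7 + 8 + 7 = 31.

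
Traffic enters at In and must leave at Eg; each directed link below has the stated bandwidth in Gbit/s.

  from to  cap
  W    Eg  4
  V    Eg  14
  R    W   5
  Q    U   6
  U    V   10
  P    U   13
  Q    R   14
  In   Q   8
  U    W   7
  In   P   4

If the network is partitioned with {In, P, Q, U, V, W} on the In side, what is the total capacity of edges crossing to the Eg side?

Edges leaving {In, P, Q, U, V, W}: Q→R (14), V→Eg (14), W→Eg (4).
Cut capacity = 14 + 14 + 4 = 32.

32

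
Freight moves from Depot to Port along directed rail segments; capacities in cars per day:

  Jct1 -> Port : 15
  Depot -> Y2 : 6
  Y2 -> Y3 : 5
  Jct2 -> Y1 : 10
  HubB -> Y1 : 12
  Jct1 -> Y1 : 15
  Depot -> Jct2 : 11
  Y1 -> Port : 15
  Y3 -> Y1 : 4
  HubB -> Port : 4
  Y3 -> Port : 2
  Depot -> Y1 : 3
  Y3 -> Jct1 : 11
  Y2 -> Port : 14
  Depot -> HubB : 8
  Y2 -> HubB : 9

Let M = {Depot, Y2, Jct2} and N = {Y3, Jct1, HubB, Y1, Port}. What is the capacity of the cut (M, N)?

49

Edges leaving {Depot, Y2, Jct2}: Depot→HubB (8), Depot→Y1 (3), Y2→Y3 (5), Y2→HubB (9), Y2→Port (14), Jct2→Y1 (10).
Cut capacity = 8 + 3 + 5 + 9 + 14 + 10 = 49.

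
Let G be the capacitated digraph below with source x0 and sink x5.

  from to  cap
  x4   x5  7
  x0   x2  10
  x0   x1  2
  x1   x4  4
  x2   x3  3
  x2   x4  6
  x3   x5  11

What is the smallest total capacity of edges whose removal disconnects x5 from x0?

10

Augment x0→x1→x4→x5: bottleneck 2, flow now 2.
Augment x0→x2→x3→x5: bottleneck 3, flow now 5.
Augment x0→x2→x4→x5: bottleneck 5, flow now 10.
No augmenting path remains; maximum flow = 10.
By max-flow min-cut, the minimum cut capacity equals the max flow.
In the residual graph, reachable from x0: {x0, x1, x2, x4}.
Min-cut edges: x2→x3 (3), x4→x5 (7); capacity 3 + 7 = 10.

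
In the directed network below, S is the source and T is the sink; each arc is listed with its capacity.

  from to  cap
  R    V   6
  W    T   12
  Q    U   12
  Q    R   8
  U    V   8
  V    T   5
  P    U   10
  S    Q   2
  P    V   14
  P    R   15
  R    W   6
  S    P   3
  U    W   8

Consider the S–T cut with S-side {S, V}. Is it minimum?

No — its capacity is 10, but the minimum cut has capacity 5.

Given cut capacity: 3 + 2 + 5 = 10.
Augment S→P→V→T: bottleneck 3, flow now 3.
Augment S→Q→R→V→T: bottleneck 2, flow now 5.
No augmenting path remains; maximum flow = 5.
In the residual graph, reachable from S: {S}.
Min-cut edges: S→P (3), S→Q (2); capacity 3 + 2 = 5.
Cut capacity 10 exceeds the max flow 5, so it is not minimum.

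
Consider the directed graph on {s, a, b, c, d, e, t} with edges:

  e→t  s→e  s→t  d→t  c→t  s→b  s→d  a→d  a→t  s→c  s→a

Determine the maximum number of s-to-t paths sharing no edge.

Assign every edge capacity 1; by Menger, the answer equals the max flow.
Path s→t (+1); total 1.
Path s→a→t (+1); total 2.
Path s→c→t (+1); total 3.
Path s→d→t (+1); total 4.
Path s→e→t (+1); total 5.
No residual s→t path; max flow = 5.
Certifying cut of size 5: {s→a, s→c, s→d, s→e, s→t}.

5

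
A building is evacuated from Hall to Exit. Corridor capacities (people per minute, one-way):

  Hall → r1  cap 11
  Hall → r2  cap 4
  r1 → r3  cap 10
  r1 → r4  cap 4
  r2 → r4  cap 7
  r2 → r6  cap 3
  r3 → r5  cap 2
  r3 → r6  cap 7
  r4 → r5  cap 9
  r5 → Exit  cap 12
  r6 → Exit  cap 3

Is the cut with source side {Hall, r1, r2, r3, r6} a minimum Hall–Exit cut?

Given cut capacity: 4 + 7 + 2 + 3 = 16.
Augment Hall→r2→r6→Exit: bottleneck 3, flow now 3.
Augment Hall→r1→r3→r5→Exit: bottleneck 2, flow now 5.
Augment Hall→r1→r4→r5→Exit: bottleneck 4, flow now 9.
Augment Hall→r2→r4→r5→Exit: bottleneck 1, flow now 10.
Augment Hall→r1→r3→r6→r2→r4→r5→Exit: bottleneck 3, flow now 13. (uses reverse residual edge)
No augmenting path remains; maximum flow = 13.
In the residual graph, reachable from Hall: {Hall, r1, r3, r6}.
Min-cut edges: Hall→r2 (4), r1→r4 (4), r3→r5 (2), r6→Exit (3); capacity 4 + 4 + 2 + 3 = 13.
Cut capacity 16 exceeds the max flow 13, so it is not minimum.

No — its capacity is 16, but the minimum cut has capacity 13.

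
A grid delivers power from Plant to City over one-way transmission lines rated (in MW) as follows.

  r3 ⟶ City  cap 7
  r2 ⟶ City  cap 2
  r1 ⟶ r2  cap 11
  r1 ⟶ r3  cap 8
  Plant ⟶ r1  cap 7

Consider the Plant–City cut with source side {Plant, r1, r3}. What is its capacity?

Edges leaving {Plant, r1, r3}: r1→r2 (11), r3→City (7).
Cut capacity = 11 + 7 = 18.

18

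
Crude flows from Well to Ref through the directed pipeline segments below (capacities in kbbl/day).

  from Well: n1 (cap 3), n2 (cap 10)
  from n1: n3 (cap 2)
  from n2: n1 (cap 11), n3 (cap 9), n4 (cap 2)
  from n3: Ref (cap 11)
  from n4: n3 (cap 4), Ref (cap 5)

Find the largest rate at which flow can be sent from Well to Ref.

12

Augment Well→n1→n3→Ref: bottleneck 2, flow now 2.
Augment Well→n2→n3→Ref: bottleneck 9, flow now 11.
Augment Well→n2→n4→Ref: bottleneck 1, flow now 12.
No augmenting path remains; maximum flow = 12.
In the residual graph, reachable from Well: {Well, n1}.
Min-cut edges: Well→n2 (10), n1→n3 (2); capacity 10 + 2 = 12.
This cut is saturated, so no flow can exceed 12.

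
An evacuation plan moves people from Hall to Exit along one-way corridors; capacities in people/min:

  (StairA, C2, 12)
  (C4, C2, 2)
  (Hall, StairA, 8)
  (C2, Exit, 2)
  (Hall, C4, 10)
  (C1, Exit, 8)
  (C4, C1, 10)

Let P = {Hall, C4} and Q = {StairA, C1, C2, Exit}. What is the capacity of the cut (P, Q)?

Edges leaving {Hall, C4}: Hall→StairA (8), C4→C1 (10), C4→C2 (2).
Cut capacity = 8 + 10 + 2 = 20.

20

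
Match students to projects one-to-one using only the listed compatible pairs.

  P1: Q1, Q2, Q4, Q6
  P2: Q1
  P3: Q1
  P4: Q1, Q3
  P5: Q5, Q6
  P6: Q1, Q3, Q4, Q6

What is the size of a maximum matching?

5

Unit-capacity flow: source→left, listed edges, right→sink; max matching = max flow.
Augmenting path P1→Q1 (+1); matched 1.
Augmenting path P4→Q3 (+1); matched 2.
Augmenting path P5→Q5 (+1); matched 3.
Augmenting path P6→Q4 (+1); matched 4.
Augmenting path P2→Q1→P1→Q2 (+1); matched 5.
No augmenting path remains; maximum matching = 5.
König certificate: {P1, P4, P5, P6, Q1} is a vertex cover of size 5 (every listed pair touches it), so no matching can be larger.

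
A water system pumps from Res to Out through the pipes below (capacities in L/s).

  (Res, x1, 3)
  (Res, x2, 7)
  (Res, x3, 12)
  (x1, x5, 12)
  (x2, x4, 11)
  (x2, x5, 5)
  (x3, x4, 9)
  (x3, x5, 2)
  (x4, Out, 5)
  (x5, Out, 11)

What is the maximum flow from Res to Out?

15

Augment Res→x1→x5→Out: bottleneck 3, flow now 3.
Augment Res→x2→x4→Out: bottleneck 5, flow now 8.
Augment Res→x2→x5→Out: bottleneck 2, flow now 10.
Augment Res→x3→x5→Out: bottleneck 2, flow now 12.
Augment Res→x3→x4→x2→x5→Out: bottleneck 3, flow now 15. (uses reverse residual edge)
No augmenting path remains; maximum flow = 15.
In the residual graph, reachable from Res: {Res, x2, x3, x4}.
Min-cut edges: Res→x1 (3), x2→x5 (5), x3→x5 (2), x4→Out (5); capacity 3 + 5 + 2 + 5 = 15.
This cut is saturated, so no flow can exceed 15.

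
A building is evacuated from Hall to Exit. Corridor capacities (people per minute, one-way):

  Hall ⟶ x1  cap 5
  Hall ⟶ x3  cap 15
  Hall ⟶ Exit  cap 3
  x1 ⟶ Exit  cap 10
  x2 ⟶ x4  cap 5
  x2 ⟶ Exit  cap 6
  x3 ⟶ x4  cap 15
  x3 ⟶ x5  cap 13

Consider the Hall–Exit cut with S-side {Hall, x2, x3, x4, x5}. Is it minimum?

Given cut capacity: 5 + 3 + 6 = 14.
Augment Hall→Exit: bottleneck 3, flow now 3.
Augment Hall→x1→Exit: bottleneck 5, flow now 8.
No augmenting path remains; maximum flow = 8.
In the residual graph, reachable from Hall: {Hall, x3, x4, x5}.
Min-cut edges: Hall→x1 (5), Hall→Exit (3); capacity 5 + 3 = 8.
Cut capacity 14 exceeds the max flow 8, so it is not minimum.

No — its capacity is 14, but the minimum cut has capacity 8.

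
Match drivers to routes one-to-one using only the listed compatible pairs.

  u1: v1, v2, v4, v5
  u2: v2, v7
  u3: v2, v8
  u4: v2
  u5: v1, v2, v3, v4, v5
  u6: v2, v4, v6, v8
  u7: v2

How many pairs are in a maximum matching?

Unit-capacity flow: source→left, listed edges, right→sink; max matching = max flow.
Augmenting path u1→v1 (+1); matched 1.
Augmenting path u2→v2 (+1); matched 2.
Augmenting path u3→v8 (+1); matched 3.
Augmenting path u5→v3 (+1); matched 4.
Augmenting path u6→v4 (+1); matched 5.
Augmenting path u4→v2→u2→v7 (+1); matched 6.
No augmenting path remains; maximum matching = 6.
König certificate: {u1, u2, u3, u5, u6, v2} is a vertex cover of size 6 (every listed pair touches it), so no matching can be larger.

6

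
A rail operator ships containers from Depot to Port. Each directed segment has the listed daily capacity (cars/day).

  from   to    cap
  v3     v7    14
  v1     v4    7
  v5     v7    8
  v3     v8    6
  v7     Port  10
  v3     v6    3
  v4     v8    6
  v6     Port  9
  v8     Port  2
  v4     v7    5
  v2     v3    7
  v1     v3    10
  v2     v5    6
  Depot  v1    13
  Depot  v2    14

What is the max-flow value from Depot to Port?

15

Augment Depot→v1→v3→v6→Port: bottleneck 3, flow now 3.
Augment Depot→v1→v3→v7→Port: bottleneck 7, flow now 10.
Augment Depot→v1→v4→v7→Port: bottleneck 3, flow now 13.
Augment Depot→v2→v3→v8→Port: bottleneck 2, flow now 15.
No augmenting path remains; maximum flow = 15.
In the residual graph, reachable from Depot: {Depot, v1, v2, v3, v4, v5, v7, v8}.
Min-cut edges: v3→v6 (3), v7→Port (10), v8→Port (2); capacity 3 + 10 + 2 = 15.
This cut is saturated, so no flow can exceed 15.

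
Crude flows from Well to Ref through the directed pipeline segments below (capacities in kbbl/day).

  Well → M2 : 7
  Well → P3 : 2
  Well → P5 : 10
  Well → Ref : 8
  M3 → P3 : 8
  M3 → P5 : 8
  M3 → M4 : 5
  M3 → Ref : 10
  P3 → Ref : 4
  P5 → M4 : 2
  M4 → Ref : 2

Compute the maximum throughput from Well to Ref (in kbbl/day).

Augment Well→Ref: bottleneck 8, flow now 8.
Augment Well→P3→Ref: bottleneck 2, flow now 10.
Augment Well→P5→M4→Ref: bottleneck 2, flow now 12.
No augmenting path remains; maximum flow = 12.
In the residual graph, reachable from Well: {Well, M2, P5}.
Min-cut edges: Well→P3 (2), Well→Ref (8), P5→M4 (2); capacity 2 + 8 + 2 = 12.
This cut is saturated, so no flow can exceed 12.

12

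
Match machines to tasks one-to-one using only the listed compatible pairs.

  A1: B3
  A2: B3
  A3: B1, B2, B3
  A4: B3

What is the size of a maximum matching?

Unit-capacity flow: source→left, listed edges, right→sink; max matching = max flow.
Augmenting path A1→B3 (+1); matched 1.
Augmenting path A3→B1 (+1); matched 2.
No augmenting path remains; maximum matching = 2.
König certificate: {A3, B3} is a vertex cover of size 2 (every listed pair touches it), so no matching can be larger.

2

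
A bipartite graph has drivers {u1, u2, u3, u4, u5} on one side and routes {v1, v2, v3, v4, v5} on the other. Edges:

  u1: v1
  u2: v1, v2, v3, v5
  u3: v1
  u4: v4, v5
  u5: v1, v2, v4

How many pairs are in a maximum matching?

4

Unit-capacity flow: source→left, listed edges, right→sink; max matching = max flow.
Augmenting path u1→v1 (+1); matched 1.
Augmenting path u2→v2 (+1); matched 2.
Augmenting path u4→v4 (+1); matched 3.
Augmenting path u5→v2→u2→v3 (+1); matched 4.
No augmenting path remains; maximum matching = 4.
König certificate: {u2, u4, u5, v1} is a vertex cover of size 4 (every listed pair touches it), so no matching can be larger.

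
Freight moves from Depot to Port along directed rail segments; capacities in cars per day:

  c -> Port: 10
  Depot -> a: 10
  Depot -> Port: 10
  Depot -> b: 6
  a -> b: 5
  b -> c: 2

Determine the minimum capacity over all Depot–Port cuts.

12

Augment Depot→Port: bottleneck 10, flow now 10.
Augment Depot→b→c→Port: bottleneck 2, flow now 12.
No augmenting path remains; maximum flow = 12.
By max-flow min-cut, the minimum cut capacity equals the max flow.
In the residual graph, reachable from Depot: {Depot, a, b}.
Min-cut edges: Depot→Port (10), b→c (2); capacity 10 + 2 = 12.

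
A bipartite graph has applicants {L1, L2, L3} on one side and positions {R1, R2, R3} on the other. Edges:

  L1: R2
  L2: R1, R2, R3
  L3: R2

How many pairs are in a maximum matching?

2

Unit-capacity flow: source→left, listed edges, right→sink; max matching = max flow.
Augmenting path L1→R2 (+1); matched 1.
Augmenting path L2→R1 (+1); matched 2.
No augmenting path remains; maximum matching = 2.
König certificate: {L2, R2} is a vertex cover of size 2 (every listed pair touches it), so no matching can be larger.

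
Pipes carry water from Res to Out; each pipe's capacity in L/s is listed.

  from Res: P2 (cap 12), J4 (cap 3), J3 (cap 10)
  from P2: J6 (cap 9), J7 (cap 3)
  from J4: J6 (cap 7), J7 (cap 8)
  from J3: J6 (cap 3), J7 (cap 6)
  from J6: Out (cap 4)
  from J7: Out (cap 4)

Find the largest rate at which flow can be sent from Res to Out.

8

Augment Res→P2→J6→Out: bottleneck 4, flow now 4.
Augment Res→P2→J7→Out: bottleneck 3, flow now 7.
Augment Res→J4→J7→Out: bottleneck 1, flow now 8.
No augmenting path remains; maximum flow = 8.
In the residual graph, reachable from Res: {Res, P2, J4, J3, J6, J7}.
Min-cut edges: J6→Out (4), J7→Out (4); capacity 4 + 4 = 8.
This cut is saturated, so no flow can exceed 8.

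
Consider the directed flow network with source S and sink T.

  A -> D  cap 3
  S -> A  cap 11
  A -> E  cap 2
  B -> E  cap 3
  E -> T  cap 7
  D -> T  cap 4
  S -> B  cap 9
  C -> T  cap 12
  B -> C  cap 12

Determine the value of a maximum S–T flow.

14

Augment S→A→D→T: bottleneck 3, flow now 3.
Augment S→A→E→T: bottleneck 2, flow now 5.
Augment S→B→C→T: bottleneck 9, flow now 14.
No augmenting path remains; maximum flow = 14.
In the residual graph, reachable from S: {S, A}.
Min-cut edges: S→B (9), A→D (3), A→E (2); capacity 9 + 3 + 2 = 14.
This cut is saturated, so no flow can exceed 14.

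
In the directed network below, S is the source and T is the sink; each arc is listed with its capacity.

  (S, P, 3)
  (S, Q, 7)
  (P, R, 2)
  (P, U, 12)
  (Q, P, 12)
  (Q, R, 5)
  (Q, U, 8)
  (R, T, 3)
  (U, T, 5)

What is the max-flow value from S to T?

8

Augment S→P→R→T: bottleneck 2, flow now 2.
Augment S→P→U→T: bottleneck 1, flow now 3.
Augment S→Q→R→T: bottleneck 1, flow now 4.
Augment S→Q→U→T: bottleneck 4, flow now 8.
No augmenting path remains; maximum flow = 8.
In the residual graph, reachable from S: {S, P, Q, R, U}.
Min-cut edges: R→T (3), U→T (5); capacity 3 + 5 = 8.
This cut is saturated, so no flow can exceed 8.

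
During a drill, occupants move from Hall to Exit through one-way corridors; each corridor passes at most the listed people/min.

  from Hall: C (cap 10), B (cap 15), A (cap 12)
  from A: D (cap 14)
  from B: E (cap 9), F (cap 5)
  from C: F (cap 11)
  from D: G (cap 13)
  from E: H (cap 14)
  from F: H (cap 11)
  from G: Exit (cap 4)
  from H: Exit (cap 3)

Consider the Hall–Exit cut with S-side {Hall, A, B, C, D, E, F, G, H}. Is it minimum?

Given cut capacity: 4 + 3 = 7.
Augment Hall→A→D→G→Exit: bottleneck 4, flow now 4.
Augment Hall→B→E→H→Exit: bottleneck 3, flow now 7.
No augmenting path remains; maximum flow = 7.
Cut capacity 7 equals the max flow, so it is a minimum cut.

Yes — it is a minimum cut (capacity 7).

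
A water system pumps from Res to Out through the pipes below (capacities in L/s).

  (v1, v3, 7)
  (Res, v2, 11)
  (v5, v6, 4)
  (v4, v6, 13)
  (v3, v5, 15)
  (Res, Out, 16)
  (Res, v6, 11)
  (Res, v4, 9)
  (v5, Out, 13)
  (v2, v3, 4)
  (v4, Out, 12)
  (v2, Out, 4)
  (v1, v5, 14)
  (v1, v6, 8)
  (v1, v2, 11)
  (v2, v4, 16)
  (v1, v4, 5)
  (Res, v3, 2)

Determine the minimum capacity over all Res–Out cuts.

38

Augment Res→Out: bottleneck 16, flow now 16.
Augment Res→v2→Out: bottleneck 4, flow now 20.
Augment Res→v4→Out: bottleneck 9, flow now 29.
Augment Res→v2→v4→Out: bottleneck 3, flow now 32.
Augment Res→v3→v5→Out: bottleneck 2, flow now 34.
Augment Res→v2→v3→v5→Out: bottleneck 4, flow now 38.
No augmenting path remains; maximum flow = 38.
By max-flow min-cut, the minimum cut capacity equals the max flow.
In the residual graph, reachable from Res: {Res, v6}.
Min-cut edges: Res→v2 (11), Res→v3 (2), Res→v4 (9), Res→Out (16); capacity 11 + 2 + 9 + 16 = 38.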